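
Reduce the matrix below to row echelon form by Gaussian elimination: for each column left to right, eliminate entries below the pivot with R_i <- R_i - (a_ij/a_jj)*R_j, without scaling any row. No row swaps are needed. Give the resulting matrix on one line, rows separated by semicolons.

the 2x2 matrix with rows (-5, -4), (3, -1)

Forward elimination:
R2 <- R2 - (-3/5)*R1:  [     0  -17/5 ]
Row echelon form:
[ -5     -4 ]
[  0  -17/5 ]

REF = [-5 -4; 0 -17/5]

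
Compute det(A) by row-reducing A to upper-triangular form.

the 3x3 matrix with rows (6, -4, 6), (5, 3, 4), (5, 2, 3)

det(A) = -44

Forward elimination:
R2 <- R2 - (5/6)*R1:  [    0  19/3    -1 ]
R3 <- R3 - (5/6)*R1:  [    0  16/3    -2 ]
R3 <- R3 - (16/19)*R2:  [      0       0  -22/19 ]
Upper-triangular form:
[ 6    -4       6 ]
[ 0  19/3      -1 ]
[ 0     0  -22/19 ]
det(A) = (-1)^0 * (6) * (19/3) * (-22/19) = -44  (0 row swaps -> sign +1)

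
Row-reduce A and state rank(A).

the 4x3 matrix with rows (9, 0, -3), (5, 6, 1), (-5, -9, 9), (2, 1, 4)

rank(A) = 3

Row reduction:
R2 <- R2 - (5/9)*R1:  [   0    6  8/3 ]
R3 <- R3 - (-5/9)*R1:  [    0    -9  22/3 ]
R4 <- R4 - (2/9)*R1:  [    0     1  14/3 ]
R3 <- R3 - (-3/2)*R2:  [    0     0  34/3 ]
R4 <- R4 - (1/6)*R2:  [    0     0  38/9 ]
R4 <- R4 - (19/51)*R3:  [ 0  0  0 ]
Row echelon form:
[ 9  0    -3 ]
[ 0  6   8/3 ]
[ 0  0  34/3 ]
[ 0  0     0 ]
Nonzero rows / pivot columns: 3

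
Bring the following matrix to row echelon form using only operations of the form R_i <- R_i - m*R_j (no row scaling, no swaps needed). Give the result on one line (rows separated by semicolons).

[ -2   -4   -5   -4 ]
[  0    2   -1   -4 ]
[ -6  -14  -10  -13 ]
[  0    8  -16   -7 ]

Forward elimination:
R3 <- R3 - (3)*R1:  [  0  -2   5  -1 ]
R3 <- R3 - (-1)*R2:  [  0   0   4  -5 ]
R4 <- R4 - (4)*R2:  [   0    0  -12    9 ]
R4 <- R4 - (-3)*R3:  [  0   0   0  -6 ]
Row echelon form:
[ -2  -4  -5  -4 ]
[  0   2  -1  -4 ]
[  0   0   4  -5 ]
[  0   0   0  -6 ]

REF = [-2 -4 -5 -4; 0 2 -1 -4; 0 0 4 -5; 0 0 0 -6]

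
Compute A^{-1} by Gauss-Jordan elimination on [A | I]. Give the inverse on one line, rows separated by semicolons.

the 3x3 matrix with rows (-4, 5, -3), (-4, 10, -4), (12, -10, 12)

inverse = [-1 3/8 -1/8; 0 3/20 1/20; 1 -1/4 1/4]

Gauss-Jordan on [A | I]:
R1 <- (1/-4)*R1:  [    1  -5/4   3/4  |  -1/4     0     0 ]
R2 <- R2 - (-4)*R1:  [  0   5  -1  |  -1   1   0 ]
R3 <- R3 - (12)*R1:  [ 0  5  3  |  3  0  1 ]
R2 <- (1/5)*R2:  [    0     1  -1/5  |  -1/5   1/5     0 ]
R1 <- R1 - (-5/4)*R2:  [    1     0   1/2  |  -1/2   1/4     0 ]
R3 <- R3 - (5)*R2:  [  0   0   4  |   4  -1   1 ]
R3 <- (1/4)*R3:  [    0     0     1  |     1  -1/4   1/4 ]
R1 <- R1 - (1/2)*R3:  [    1     0     0  |    -1   3/8  -1/8 ]
R2 <- R2 - (-1/5)*R3:  [    0     1     0  |     0  3/20  1/20 ]
Right block of [I | A^{-1}] is the inverse:
[ -1   3/8  -1/8 ]
[  0  3/20  1/20 ]
[  1  -1/4   1/4 ]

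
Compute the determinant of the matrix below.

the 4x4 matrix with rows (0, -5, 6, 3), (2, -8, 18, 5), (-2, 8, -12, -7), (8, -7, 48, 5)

Forward elimination:
R1 <-> R2   (pivot in column 1 was zero)
[  2  -8   18   5 ]
[  0  -5    6   3 ]
[ -2   8  -12  -7 ]
[  8  -7   48   5 ]
R3 <- R3 - (-1)*R1:  [  0   0   6  -2 ]
R4 <- R4 - (4)*R1:  [   0   25  -24  -15 ]
R4 <- R4 - (-5)*R2:  [ 0  0  6  0 ]
R4 <- R4 - (1)*R3:  [ 0  0  0  2 ]
Upper-triangular form:
[ 2  -8  18   5 ]
[ 0  -5   6   3 ]
[ 0   0   6  -2 ]
[ 0   0   0   2 ]
det(A) = (-1)^1 * (2) * (-5) * (6) * (2) = 120  (1 row swap -> sign -1)

det(A) = 120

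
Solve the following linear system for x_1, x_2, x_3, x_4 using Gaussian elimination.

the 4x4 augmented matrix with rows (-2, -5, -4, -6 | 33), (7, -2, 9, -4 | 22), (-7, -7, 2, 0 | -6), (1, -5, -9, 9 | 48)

(5, -5, -3, -1)

Forward elimination on [A|b]:
R2 <- R2 - (-7/2)*R1:  [     0  -39/2     -5    -25  275/2 ]
R3 <- R3 - (7/2)*R1:  [      0    21/2      16      21  -243/2 ]
R4 <- R4 - (-1/2)*R1:  [     0  -15/2    -11      6  129/2 ]
R3 <- R3 - (-7/13)*R2:  [       0        0   173/13    98/13  -617/13 ]
R4 <- R4 - (5/13)*R2:  [       0        0  -118/13   203/13   151/13 ]
R4 <- R4 - (-118/173)*R3:  [         0          0          0   3591/173  -3591/173 ]
Row echelon form:
[ -2     -5      -4        -6  |         33 ]
[  0  -39/2      -5       -25  |      275/2 ]
[  0      0  173/13     98/13  |    -617/13 ]
[  0      0       0  3591/173  |  -3591/173 ]
Back-substitution:
x_4 = (-3591/173) / (3591/173) = -1
x_3 = (-617/13 - (98/13)*(-1)) / (173/13) = -3
x_2 = (275/2 - (-5)*(-3) - (-25)*(-1)) / (-39/2) = -5
x_1 = (33 - (-5)*(-5) - (-4)*(-3) - (-6)*(-1)) / -2 = 5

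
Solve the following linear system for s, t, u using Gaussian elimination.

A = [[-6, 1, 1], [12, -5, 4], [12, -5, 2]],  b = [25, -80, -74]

Forward elimination on [A|b]:
R2 <- R2 - (-2)*R1:  [   0   -3    6  -30 ]
R3 <- R3 - (-2)*R1:  [   0   -3    4  -24 ]
R3 <- R3 - (1)*R2:  [  0   0  -2   6 ]
Row echelon form:
[ -6   1   1  |   25 ]
[  0  -3   6  |  -30 ]
[  0   0  -2  |    6 ]
Back-substitution:
u = (6) / -2 = -3
t = (-30 - (6)*(-3)) / -3 = 4
s = (25 - (1)*(4) - (1)*(-3)) / -6 = -4

(-4, 4, -3)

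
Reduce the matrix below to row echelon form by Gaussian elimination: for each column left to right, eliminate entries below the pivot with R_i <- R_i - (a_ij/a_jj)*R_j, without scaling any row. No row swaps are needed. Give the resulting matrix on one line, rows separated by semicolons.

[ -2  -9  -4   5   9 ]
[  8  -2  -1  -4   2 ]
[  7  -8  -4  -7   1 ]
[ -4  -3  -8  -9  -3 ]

REF = [-2 -9 -4 5 9; 0 -38 -17 16 38; 0 0 -25/76 -233/38 -7; 0 0 0 562/5 684/5]

Forward elimination:
R2 <- R2 - (-4)*R1:  [   0  -38  -17   16   38 ]
R3 <- R3 - (-7/2)*R1:  [     0  -79/2    -18   21/2   65/2 ]
R4 <- R4 - (2)*R1:  [   0   15    0  -19  -21 ]
R3 <- R3 - (79/76)*R2:  [       0        0   -25/76  -233/38       -7 ]
R4 <- R4 - (-15/38)*R2:  [       0        0  -255/38  -241/19       -6 ]
R4 <- R4 - (102/5)*R3:  [     0      0      0  562/5  684/5 ]
Row echelon form:
[ -2   -9      -4        5      9 ]
[  0  -38     -17       16     38 ]
[  0    0  -25/76  -233/38     -7 ]
[  0    0       0    562/5  684/5 ]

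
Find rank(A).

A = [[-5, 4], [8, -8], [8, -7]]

rank(A) = 2

Row reduction:
R2 <- R2 - (-8/5)*R1:  [    0  -8/5 ]
R3 <- R3 - (-8/5)*R1:  [    0  -3/5 ]
R3 <- R3 - (3/8)*R2:  [ 0  0 ]
Row echelon form:
[ -5     4 ]
[  0  -8/5 ]
[  0     0 ]
Nonzero rows / pivot columns: 2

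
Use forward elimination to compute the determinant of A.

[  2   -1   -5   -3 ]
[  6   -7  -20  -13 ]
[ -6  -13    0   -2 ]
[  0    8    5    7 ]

det(A) = -160

Forward elimination:
R2 <- R2 - (3)*R1:  [  0  -4  -5  -4 ]
R3 <- R3 - (-3)*R1:  [   0  -16  -15  -11 ]
R3 <- R3 - (4)*R2:  [ 0  0  5  5 ]
R4 <- R4 - (-2)*R2:  [  0   0  -5  -1 ]
R4 <- R4 - (-1)*R3:  [ 0  0  0  4 ]
Upper-triangular form:
[ 2  -1  -5  -3 ]
[ 0  -4  -5  -4 ]
[ 0   0   5   5 ]
[ 0   0   0   4 ]
det(A) = (-1)^0 * (2) * (-4) * (5) * (4) = -160  (0 row swaps -> sign +1)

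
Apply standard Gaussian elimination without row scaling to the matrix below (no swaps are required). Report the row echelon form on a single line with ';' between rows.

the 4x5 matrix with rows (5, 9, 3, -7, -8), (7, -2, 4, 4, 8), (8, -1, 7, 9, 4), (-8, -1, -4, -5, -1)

REF = [5 9 3 -7 -8; 0 -73/5 -1/5 69/5 96/5; 0 0 176/73 412/73 -252/73; 0 0 0 -219/44 207/44]

Forward elimination:
R2 <- R2 - (7/5)*R1:  [     0  -73/5   -1/5   69/5   96/5 ]
R3 <- R3 - (8/5)*R1:  [     0  -77/5   11/5  101/5   84/5 ]
R4 <- R4 - (-8/5)*R1:  [     0   67/5    4/5  -81/5  -69/5 ]
R3 <- R3 - (77/73)*R2:  [       0        0   176/73   412/73  -252/73 ]
R4 <- R4 - (-67/73)*R2:  [       0        0    45/73  -258/73   279/73 ]
R4 <- R4 - (45/176)*R3:  [       0        0        0  -219/44   207/44 ]
Row echelon form:
[ 5      9       3       -7       -8 ]
[ 0  -73/5    -1/5     69/5     96/5 ]
[ 0      0  176/73   412/73  -252/73 ]
[ 0      0       0  -219/44   207/44 ]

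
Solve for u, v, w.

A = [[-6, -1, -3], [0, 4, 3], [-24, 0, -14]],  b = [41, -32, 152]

(-4, -5, -4)

Forward elimination on [A|b]:
R3 <- R3 - (4)*R1:  [   0    4   -2  -12 ]
R3 <- R3 - (1)*R2:  [  0   0  -5  20 ]
Row echelon form:
[ -6  -1  -3  |   41 ]
[  0   4   3  |  -32 ]
[  0   0  -5  |   20 ]
Back-substitution:
w = (20) / -5 = -4
v = (-32 - (3)*(-4)) / 4 = -5
u = (41 - (-1)*(-5) - (-3)*(-4)) / -6 = -4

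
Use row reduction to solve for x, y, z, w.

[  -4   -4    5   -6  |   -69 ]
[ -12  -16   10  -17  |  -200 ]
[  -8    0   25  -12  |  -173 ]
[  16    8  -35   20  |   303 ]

(3, 5, -5, 2)

Forward elimination on [A|b]:
R2 <- R2 - (3)*R1:  [  0  -4  -5   1   7 ]
R3 <- R3 - (2)*R1:  [   0    8   15    0  -35 ]
R4 <- R4 - (-4)*R1:  [   0   -8  -15   -4   27 ]
R3 <- R3 - (-2)*R2:  [   0    0    5    2  -21 ]
R4 <- R4 - (2)*R2:  [  0   0  -5  -6  13 ]
R4 <- R4 - (-1)*R3:  [  0   0   0  -4  -8 ]
Row echelon form:
[ -4  -4   5  -6  |  -69 ]
[  0  -4  -5   1  |    7 ]
[  0   0   5   2  |  -21 ]
[  0   0   0  -4  |   -8 ]
Back-substitution:
w = (-8) / -4 = 2
z = (-21 - (2)*(2)) / 5 = -5
y = (7 - (-5)*(-5) - (1)*(2)) / -4 = 5
x = (-69 - (-4)*(5) - (5)*(-5) - (-6)*(2)) / -4 = 3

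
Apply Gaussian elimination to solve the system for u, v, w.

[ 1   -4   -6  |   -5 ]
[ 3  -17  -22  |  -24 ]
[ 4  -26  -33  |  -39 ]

Forward elimination on [A|b]:
R2 <- R2 - (3)*R1:  [  0  -5  -4  -9 ]
R3 <- R3 - (4)*R1:  [   0  -10   -9  -19 ]
R3 <- R3 - (2)*R2:  [  0   0  -1  -1 ]
Row echelon form:
[ 1  -4  -6  |  -5 ]
[ 0  -5  -4  |  -9 ]
[ 0   0  -1  |  -1 ]
Back-substitution:
w = (-1) / -1 = 1
v = (-9 - (-4)*(1)) / -5 = 1
u = (-5 - (-4)*(1) - (-6)*(1)) / 1 = 5

(5, 1, 1)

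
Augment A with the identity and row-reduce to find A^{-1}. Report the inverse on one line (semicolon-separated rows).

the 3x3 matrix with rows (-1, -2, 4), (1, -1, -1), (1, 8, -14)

inverse = [-11/6 -1/3 -1/2; -13/12 -5/6 -1/4; -3/4 -1/2 -1/4]

Gauss-Jordan on [A | I]:
R1 <- (1/-1)*R1:  [  1   2  -4  |  -1   0   0 ]
R2 <- R2 - (1)*R1:  [  0  -3   3  |   1   1   0 ]
R3 <- R3 - (1)*R1:  [   0    6  -10  |    1    0    1 ]
R2 <- (1/-3)*R2:  [    0     1    -1  |  -1/3  -1/3     0 ]
R1 <- R1 - (2)*R2:  [    1     0    -2  |  -1/3   2/3     0 ]
R3 <- R3 - (6)*R2:  [  0   0  -4  |   3   2   1 ]
R3 <- (1/-4)*R3:  [    0     0     1  |  -3/4  -1/2  -1/4 ]
R1 <- R1 - (-2)*R3:  [     1      0      0  |  -11/6   -1/3   -1/2 ]
R2 <- R2 - (-1)*R3:  [      0       1       0  |  -13/12    -5/6    -1/4 ]
Right block of [I | A^{-1}] is the inverse:
[  -11/6  -1/3  -1/2 ]
[ -13/12  -5/6  -1/4 ]
[   -3/4  -1/2  -1/4 ]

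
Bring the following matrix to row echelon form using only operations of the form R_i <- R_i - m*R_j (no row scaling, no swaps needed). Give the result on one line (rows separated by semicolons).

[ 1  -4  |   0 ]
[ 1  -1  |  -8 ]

REF = [1 -4 0; 0 3 -8]

Forward elimination:
R2 <- R2 - (1)*R1:  [  0   3  -8 ]
Row echelon form:
[ 1  -4  |   0 ]
[ 0   3  |  -8 ]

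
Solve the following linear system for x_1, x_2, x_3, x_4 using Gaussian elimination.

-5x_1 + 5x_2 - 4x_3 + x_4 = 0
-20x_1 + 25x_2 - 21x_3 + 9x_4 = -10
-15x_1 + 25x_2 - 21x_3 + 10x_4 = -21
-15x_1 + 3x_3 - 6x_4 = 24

Forward elimination on [A|b]:
R2 <- R2 - (4)*R1:  [   0    5   -5    5  -10 ]
R3 <- R3 - (3)*R1:  [   0   10   -9    7  -21 ]
R4 <- R4 - (3)*R1:  [   0  -15   15   -9   24 ]
R3 <- R3 - (2)*R2:  [  0   0   1  -3  -1 ]
R4 <- R4 - (-3)*R2:  [  0   0   0   6  -6 ]
Row echelon form:
[ -5  5  -4   1  |    0 ]
[  0  5  -5   5  |  -10 ]
[  0  0   1  -3  |   -1 ]
[  0  0   0   6  |   -6 ]
Back-substitution:
x_4 = (-6) / 6 = -1
x_3 = (-1 - (-3)*(-1)) / 1 = -4
x_2 = (-10 - (-5)*(-4) - (5)*(-1)) / 5 = -5
x_1 = (0 - (5)*(-5) - (-4)*(-4) - (1)*(-1)) / -5 = -2

(-2, -5, -4, -1)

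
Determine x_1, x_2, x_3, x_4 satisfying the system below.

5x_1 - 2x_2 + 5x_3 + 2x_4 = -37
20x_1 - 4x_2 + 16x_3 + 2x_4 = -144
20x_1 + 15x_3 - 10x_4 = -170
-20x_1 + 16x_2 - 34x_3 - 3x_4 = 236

(-5, 5, -2, 4)

Forward elimination on [A|b]:
R2 <- R2 - (4)*R1:  [  0   4  -4  -6   4 ]
R3 <- R3 - (4)*R1:  [   0    8   -5  -18  -22 ]
R4 <- R4 - (-4)*R1:  [   0    8  -14    5   88 ]
R3 <- R3 - (2)*R2:  [   0    0    3   -6  -30 ]
R4 <- R4 - (2)*R2:  [  0   0  -6  17  80 ]
R4 <- R4 - (-2)*R3:  [  0   0   0   5  20 ]
Row echelon form:
[ 5  -2   5   2  |  -37 ]
[ 0   4  -4  -6  |    4 ]
[ 0   0   3  -6  |  -30 ]
[ 0   0   0   5  |   20 ]
Back-substitution:
x_4 = (20) / 5 = 4
x_3 = (-30 - (-6)*(4)) / 3 = -2
x_2 = (4 - (-4)*(-2) - (-6)*(4)) / 4 = 5
x_1 = (-37 - (-2)*(5) - (5)*(-2) - (2)*(4)) / 5 = -5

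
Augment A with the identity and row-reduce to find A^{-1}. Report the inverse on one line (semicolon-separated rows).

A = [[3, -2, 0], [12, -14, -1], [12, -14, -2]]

Gauss-Jordan on [A | I]:
R1 <- (1/3)*R1:  [    1  -2/3     0  |   1/3     0     0 ]
R2 <- R2 - (12)*R1:  [  0  -6  -1  |  -4   1   0 ]
R3 <- R3 - (12)*R1:  [  0  -6  -2  |  -4   0   1 ]
R2 <- (1/-6)*R2:  [    0     1   1/6  |   2/3  -1/6     0 ]
R1 <- R1 - (-2/3)*R2:  [    1     0   1/9  |   7/9  -1/9     0 ]
R3 <- R3 - (-6)*R2:  [  0   0  -1  |   0  -1   1 ]
R3 <- (1/-1)*R3:  [  0   0   1  |   0   1  -1 ]
R1 <- R1 - (1/9)*R3:  [    1     0     0  |   7/9  -2/9   1/9 ]
R2 <- R2 - (1/6)*R3:  [    0     1     0  |   2/3  -1/3   1/6 ]
Right block of [I | A^{-1}] is the inverse:
[ 7/9  -2/9  1/9 ]
[ 2/3  -1/3  1/6 ]
[   0     1   -1 ]

inverse = [7/9 -2/9 1/9; 2/3 -1/3 1/6; 0 1 -1]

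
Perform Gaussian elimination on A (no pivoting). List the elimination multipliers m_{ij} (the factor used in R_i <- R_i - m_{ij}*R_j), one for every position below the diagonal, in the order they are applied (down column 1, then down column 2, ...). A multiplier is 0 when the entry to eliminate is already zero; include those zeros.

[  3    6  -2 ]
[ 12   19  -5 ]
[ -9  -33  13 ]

multipliers: 4, -3, 3

Forward elimination:
R2 <- R2 - (4)*R1:  [  0  -5   3 ]
R3 <- R3 - (-3)*R1:  [   0  -15    7 ]
R3 <- R3 - (3)*R2:  [  0   0  -2 ]
Multipliers (in order of application): m_{21} = 4, m_{31} = -3, m_{32} = 3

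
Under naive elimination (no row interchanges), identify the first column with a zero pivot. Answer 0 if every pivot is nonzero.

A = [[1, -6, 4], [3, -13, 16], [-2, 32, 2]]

first zero-pivot column = 0

Naive forward elimination:
R2 <- R2 - (3)*R1:  [ 0  5  4 ]
R3 <- R3 - (-2)*R1:  [  0  20  10 ]
R3 <- R3 - (4)*R2:  [  0   0  -6 ]
All pivots nonzero; naive elimination completes without hitting a zero pivot.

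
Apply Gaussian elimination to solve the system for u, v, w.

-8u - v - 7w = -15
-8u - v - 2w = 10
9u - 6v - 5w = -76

Forward elimination on [A|b]:
R2 <- R2 - (1)*R1:  [  0   0   5  25 ]
R3 <- R3 - (-9/8)*R1:  [      0   -57/8  -103/8  -743/8 ]
R2 <-> R3   (pivot in column 2 was zero)
[ -8     -1      -7     -15 ]
[  0  -57/8  -103/8  -743/8 ]
[  0      0       5      25 ]
Row echelon form:
[ -8     -1      -7  |     -15 ]
[  0  -57/8  -103/8  |  -743/8 ]
[  0      0       5  |      25 ]
Back-substitution:
w = (25) / 5 = 5
v = (-743/8 - (-103/8)*(5)) / (-57/8) = 4
u = (-15 - (-1)*(4) - (-7)*(5)) / -8 = -3

(-3, 4, 5)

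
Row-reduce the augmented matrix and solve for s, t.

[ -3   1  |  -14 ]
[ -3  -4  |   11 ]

(3, -5)

Forward elimination on [A|b]:
R2 <- R2 - (1)*R1:  [  0  -5  25 ]
Row echelon form:
[ -3   1  |  -14 ]
[  0  -5  |   25 ]
Back-substitution:
t = (25) / -5 = -5
s = (-14 - (1)*(-5)) / -3 = 3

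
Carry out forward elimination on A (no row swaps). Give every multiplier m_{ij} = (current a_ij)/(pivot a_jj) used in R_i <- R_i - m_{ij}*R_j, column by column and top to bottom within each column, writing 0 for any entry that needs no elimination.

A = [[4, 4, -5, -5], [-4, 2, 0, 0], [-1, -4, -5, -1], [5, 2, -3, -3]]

Forward elimination:
R2 <- R2 - (-1)*R1:  [  0   6  -5  -5 ]
R3 <- R3 - (-1/4)*R1:  [     0     -3  -25/4   -9/4 ]
R4 <- R4 - (5/4)*R1:  [    0    -3  13/4  13/4 ]
R3 <- R3 - (-1/2)*R2:  [     0      0  -35/4  -19/4 ]
R4 <- R4 - (-1/2)*R2:  [   0    0  3/4  3/4 ]
R4 <- R4 - (-3/35)*R3:  [     0      0      0  12/35 ]
Multipliers (in order of application): m_{21} = -1, m_{31} = -1/4, m_{41} = 5/4, m_{32} = -1/2, m_{42} = -1/2, m_{43} = -3/35

multipliers: -1, -1/4, 5/4, -1/2, -1/2, -3/35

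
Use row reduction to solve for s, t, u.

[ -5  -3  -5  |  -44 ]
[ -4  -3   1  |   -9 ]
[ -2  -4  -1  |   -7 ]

(5, -2, 5)

Forward elimination on [A|b]:
R2 <- R2 - (4/5)*R1:  [     0   -3/5      5  131/5 ]
R3 <- R3 - (2/5)*R1:  [     0  -14/5      1   53/5 ]
R3 <- R3 - (14/3)*R2:  [      0       0   -67/3  -335/3 ]
Row echelon form:
[ -5    -3     -5  |     -44 ]
[  0  -3/5      5  |   131/5 ]
[  0     0  -67/3  |  -335/3 ]
Back-substitution:
u = (-335/3) / (-67/3) = 5
t = (131/5 - (5)*(5)) / (-3/5) = -2
s = (-44 - (-3)*(-2) - (-5)*(5)) / -5 = 5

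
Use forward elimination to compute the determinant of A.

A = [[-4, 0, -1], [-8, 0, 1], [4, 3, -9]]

Forward elimination:
R2 <- R2 - (2)*R1:  [ 0  0  3 ]
R3 <- R3 - (-1)*R1:  [   0    3  -10 ]
R2 <-> R3   (pivot in column 2 was zero)
[ -4  0   -1 ]
[  0  3  -10 ]
[  0  0    3 ]
Upper-triangular form:
[ -4  0   -1 ]
[  0  3  -10 ]
[  0  0    3 ]
det(A) = (-1)^1 * (-4) * (3) * (3) = 36  (1 row swap -> sign -1)

det(A) = 36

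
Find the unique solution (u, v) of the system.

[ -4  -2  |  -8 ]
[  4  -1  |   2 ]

(1, 2)

Forward elimination on [A|b]:
R2 <- R2 - (-1)*R1:  [  0  -3  -6 ]
Row echelon form:
[ -4  -2  |  -8 ]
[  0  -3  |  -6 ]
Back-substitution:
v = (-6) / -3 = 2
u = (-8 - (-2)*(2)) / -4 = 1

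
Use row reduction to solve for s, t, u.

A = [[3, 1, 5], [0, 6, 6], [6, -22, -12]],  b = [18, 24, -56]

Forward elimination on [A|b]:
R3 <- R3 - (2)*R1:  [   0  -24  -22  -92 ]
R3 <- R3 - (-4)*R2:  [ 0  0  2  4 ]
Row echelon form:
[ 3  1  5  |  18 ]
[ 0  6  6  |  24 ]
[ 0  0  2  |   4 ]
Back-substitution:
u = (4) / 2 = 2
t = (24 - (6)*(2)) / 6 = 2
s = (18 - (1)*(2) - (5)*(2)) / 3 = 2

(2, 2, 2)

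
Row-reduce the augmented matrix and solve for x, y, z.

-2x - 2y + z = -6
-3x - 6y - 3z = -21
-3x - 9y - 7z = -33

Forward elimination on [A|b]:
R2 <- R2 - (3/2)*R1:  [    0    -3  -9/2   -12 ]
R3 <- R3 - (3/2)*R1:  [     0     -6  -17/2    -24 ]
R3 <- R3 - (2)*R2:  [   0    0  1/2    0 ]
Row echelon form:
[ -2  -2     1  |   -6 ]
[  0  -3  -9/2  |  -12 ]
[  0   0   1/2  |    0 ]
Back-substitution:
z = (0) / (1/2) = 0
y = (-12 - (-9/2)*(0)) / -3 = 4
x = (-6 - (-2)*(4) - (1)*(0)) / -2 = -1

(-1, 4, 0)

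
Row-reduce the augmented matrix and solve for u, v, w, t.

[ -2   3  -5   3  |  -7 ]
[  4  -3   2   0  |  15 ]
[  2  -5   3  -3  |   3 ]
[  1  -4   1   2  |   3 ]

(4, 1, 1, 1)

Forward elimination on [A|b]:
R2 <- R2 - (-2)*R1:  [  0   3  -8   6   1 ]
R3 <- R3 - (-1)*R1:  [  0  -2  -2   0  -4 ]
R4 <- R4 - (-1/2)*R1:  [    0  -5/2  -3/2   7/2  -1/2 ]
R3 <- R3 - (-2/3)*R2:  [     0      0  -22/3      4  -10/3 ]
R4 <- R4 - (-5/6)*R2:  [     0      0  -49/6   17/2    1/3 ]
R4 <- R4 - (49/44)*R3:  [     0      0      0  89/22  89/22 ]
Row echelon form:
[ -2  3     -5      3  |     -7 ]
[  0  3     -8      6  |      1 ]
[  0  0  -22/3      4  |  -10/3 ]
[  0  0      0  89/22  |  89/22 ]
Back-substitution:
t = (89/22) / (89/22) = 1
w = (-10/3 - (4)*(1)) / (-22/3) = 1
v = (1 - (-8)*(1) - (6)*(1)) / 3 = 1
u = (-7 - (3)*(1) - (-5)*(1) - (3)*(1)) / -2 = 4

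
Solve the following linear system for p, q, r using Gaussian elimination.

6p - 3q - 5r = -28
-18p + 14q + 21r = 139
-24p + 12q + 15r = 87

Forward elimination on [A|b]:
R2 <- R2 - (-3)*R1:  [  0   5   6  55 ]
R3 <- R3 - (-4)*R1:  [   0    0   -5  -25 ]
Row echelon form:
[ 6  -3  -5  |  -28 ]
[ 0   5   6  |   55 ]
[ 0   0  -5  |  -25 ]
Back-substitution:
r = (-25) / -5 = 5
q = (55 - (6)*(5)) / 5 = 5
p = (-28 - (-3)*(5) - (-5)*(5)) / 6 = 2

(2, 5, 5)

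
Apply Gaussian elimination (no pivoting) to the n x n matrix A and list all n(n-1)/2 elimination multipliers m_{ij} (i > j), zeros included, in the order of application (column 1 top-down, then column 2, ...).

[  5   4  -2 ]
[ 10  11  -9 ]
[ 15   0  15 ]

Forward elimination:
R2 <- R2 - (2)*R1:  [  0   3  -5 ]
R3 <- R3 - (3)*R1:  [   0  -12   21 ]
R3 <- R3 - (-4)*R2:  [ 0  0  1 ]
Multipliers (in order of application): m_{21} = 2, m_{31} = 3, m_{32} = -4

multipliers: 2, 3, -4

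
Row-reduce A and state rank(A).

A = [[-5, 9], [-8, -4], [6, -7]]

Row reduction:
R2 <- R2 - (8/5)*R1:  [     0  -92/5 ]
R3 <- R3 - (-6/5)*R1:  [    0  19/5 ]
R3 <- R3 - (-19/92)*R2:  [ 0  0 ]
Row echelon form:
[ -5      9 ]
[  0  -92/5 ]
[  0      0 ]
Nonzero rows / pivot columns: 2

rank(A) = 2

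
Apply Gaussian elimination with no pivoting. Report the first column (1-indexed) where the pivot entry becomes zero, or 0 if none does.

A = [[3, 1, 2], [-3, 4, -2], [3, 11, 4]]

Naive forward elimination:
R2 <- R2 - (-1)*R1:  [ 0  5  0 ]
R3 <- R3 - (1)*R1:  [  0  10   2 ]
R3 <- R3 - (2)*R2:  [ 0  0  2 ]
All pivots nonzero; naive elimination completes without hitting a zero pivot.

first zero-pivot column = 0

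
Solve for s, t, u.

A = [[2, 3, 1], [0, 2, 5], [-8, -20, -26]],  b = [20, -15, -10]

Forward elimination on [A|b]:
R3 <- R3 - (-4)*R1:  [   0   -8  -22   70 ]
R3 <- R3 - (-4)*R2:  [  0   0  -2  10 ]
Row echelon form:
[ 2  3   1  |   20 ]
[ 0  2   5  |  -15 ]
[ 0  0  -2  |   10 ]
Back-substitution:
u = (10) / -2 = -5
t = (-15 - (5)*(-5)) / 2 = 5
s = (20 - (3)*(5) - (1)*(-5)) / 2 = 5

(5, 5, -5)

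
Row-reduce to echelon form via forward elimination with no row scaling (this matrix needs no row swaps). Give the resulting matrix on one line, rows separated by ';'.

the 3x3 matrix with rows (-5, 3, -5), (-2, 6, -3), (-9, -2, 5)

REF = [-5 3 -5; 0 24/5 -1; 0 0 299/24]

Forward elimination:
R2 <- R2 - (2/5)*R1:  [    0  24/5    -1 ]
R3 <- R3 - (9/5)*R1:  [     0  -37/5     14 ]
R3 <- R3 - (-37/24)*R2:  [      0       0  299/24 ]
Row echelon form:
[ -5     3      -5 ]
[  0  24/5      -1 ]
[  0     0  299/24 ]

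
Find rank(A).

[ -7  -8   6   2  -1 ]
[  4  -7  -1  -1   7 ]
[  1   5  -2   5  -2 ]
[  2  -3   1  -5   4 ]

rank(A) = 4

Row reduction:
R2 <- R2 - (-4/7)*R1:  [     0  -81/7   17/7    1/7   45/7 ]
R3 <- R3 - (-1/7)*R1:  [     0   27/7   -8/7   37/7  -15/7 ]
R4 <- R4 - (-2/7)*R1:  [     0  -37/7   19/7  -31/7   26/7 ]
R3 <- R3 - (-1/3)*R2:  [    0     0  -1/3  16/3     0 ]
R4 <- R4 - (37/81)*R2:  [       0        0   130/81  -364/81      7/9 ]
R4 <- R4 - (-130/27)*R3:  [      0       0       0  572/27     7/9 ]
Row echelon form:
[ -7     -8     6       2    -1 ]
[  0  -81/7  17/7     1/7  45/7 ]
[  0      0  -1/3    16/3     0 ]
[  0      0     0  572/27   7/9 ]
Nonzero rows / pivot columns: 4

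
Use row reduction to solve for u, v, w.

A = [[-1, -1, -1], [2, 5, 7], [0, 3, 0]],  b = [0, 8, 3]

Forward elimination on [A|b]:
R2 <- R2 - (-2)*R1:  [ 0  3  5  8 ]
R3 <- R3 - (1)*R2:  [  0   0  -5  -5 ]
Row echelon form:
[ -1  -1  -1  |   0 ]
[  0   3   5  |   8 ]
[  0   0  -5  |  -5 ]
Back-substitution:
w = (-5) / -5 = 1
v = (8 - (5)*(1)) / 3 = 1
u = (0 - (-1)*(1) - (-1)*(1)) / -1 = -2

(-2, 1, 1)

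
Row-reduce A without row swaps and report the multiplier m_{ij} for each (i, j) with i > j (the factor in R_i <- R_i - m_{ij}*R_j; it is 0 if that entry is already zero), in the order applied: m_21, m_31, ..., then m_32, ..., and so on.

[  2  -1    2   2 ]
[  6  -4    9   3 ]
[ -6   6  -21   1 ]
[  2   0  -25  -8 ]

Forward elimination:
R2 <- R2 - (3)*R1:  [  0  -1   3  -3 ]
R3 <- R3 - (-3)*R1:  [   0    3  -15    7 ]
R4 <- R4 - (1)*R1:  [   0    1  -27  -10 ]
R3 <- R3 - (-3)*R2:  [  0   0  -6  -2 ]
R4 <- R4 - (-1)*R2:  [   0    0  -24  -13 ]
R4 <- R4 - (4)*R3:  [  0   0   0  -5 ]
Multipliers (in order of application): m_{21} = 3, m_{31} = -3, m_{41} = 1, m_{32} = -3, m_{42} = -1, m_{43} = 4

multipliers: 3, -3, 1, -3, -1, 4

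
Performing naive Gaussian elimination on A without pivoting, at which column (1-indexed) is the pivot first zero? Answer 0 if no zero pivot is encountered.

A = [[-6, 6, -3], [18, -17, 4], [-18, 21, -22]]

first zero-pivot column = 0

Naive forward elimination:
R2 <- R2 - (-3)*R1:  [  0   1  -5 ]
R3 <- R3 - (3)*R1:  [   0    3  -13 ]
R3 <- R3 - (3)*R2:  [ 0  0  2 ]
All pivots nonzero; naive elimination completes without hitting a zero pivot.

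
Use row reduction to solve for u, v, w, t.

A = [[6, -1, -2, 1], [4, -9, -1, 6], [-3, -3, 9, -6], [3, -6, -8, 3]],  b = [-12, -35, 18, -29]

(-1, 2, 1, -2)

Forward elimination on [A|b]:
R2 <- R2 - (2/3)*R1:  [     0  -25/3    1/3   16/3    -27 ]
R3 <- R3 - (-1/2)*R1:  [     0   -7/2      8  -11/2     12 ]
R4 <- R4 - (1/2)*R1:  [     0  -11/2     -7    5/2    -23 ]
R3 <- R3 - (21/50)*R2:  [       0        0   393/50  -387/50  1167/50 ]
R4 <- R4 - (33/50)*R2:  [       0        0  -361/50   -51/50  -259/50 ]
R4 <- R4 - (-361/393)*R3:  [         0          0          0  -1065/131   2130/131 ]
Row echelon form:
[ 6     -1      -2          1  |       -12 ]
[ 0  -25/3     1/3       16/3  |       -27 ]
[ 0      0  393/50    -387/50  |   1167/50 ]
[ 0      0       0  -1065/131  |  2130/131 ]
Back-substitution:
t = (2130/131) / (-1065/131) = -2
w = (1167/50 - (-387/50)*(-2)) / (393/50) = 1
v = (-27 - (1/3)*(1) - (16/3)*(-2)) / (-25/3) = 2
u = (-12 - (-1)*(2) - (-2)*(1) - (1)*(-2)) / 6 = -1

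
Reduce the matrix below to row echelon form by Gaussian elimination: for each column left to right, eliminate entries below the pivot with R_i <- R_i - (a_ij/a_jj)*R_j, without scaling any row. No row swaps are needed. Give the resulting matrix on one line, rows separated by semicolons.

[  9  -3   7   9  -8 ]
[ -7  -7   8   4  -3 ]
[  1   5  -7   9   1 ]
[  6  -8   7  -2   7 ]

REF = [9 -3 7 9 -8; 0 -28/3 121/9 11 -83/9; 0 0 -2/21 100/7 -71/21; 0 0 0 -1923/2 969/4]

Forward elimination:
R2 <- R2 - (-7/9)*R1:  [     0  -28/3  121/9     11  -83/9 ]
R3 <- R3 - (1/9)*R1:  [     0   16/3  -70/9      8   17/9 ]
R4 <- R4 - (2/3)*R1:  [    0    -6   7/3    -8  37/3 ]
R3 <- R3 - (-4/7)*R2:  [      0       0   -2/21   100/7  -71/21 ]
R4 <- R4 - (9/14)*R2:  [       0        0  -265/42  -211/14   767/42 ]
R4 <- R4 - (265/4)*R3:  [       0        0        0  -1923/2    969/4 ]
Row echelon form:
[ 9     -3      7        9      -8 ]
[ 0  -28/3  121/9       11   -83/9 ]
[ 0      0  -2/21    100/7  -71/21 ]
[ 0      0      0  -1923/2   969/4 ]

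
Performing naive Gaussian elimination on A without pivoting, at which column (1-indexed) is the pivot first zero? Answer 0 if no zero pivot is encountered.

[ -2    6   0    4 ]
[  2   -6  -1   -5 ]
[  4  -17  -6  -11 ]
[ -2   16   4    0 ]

first zero-pivot column = 2

Naive forward elimination:
R2 <- R2 - (-1)*R1:  [  0   0  -1  -1 ]
R3 <- R3 - (-2)*R1:  [  0  -5  -6  -3 ]
R4 <- R4 - (1)*R1:  [  0  10   4  -4 ]
Matrix at this point:
[ -2   6   0   4 ]
[  0   0  -1  -1 ]
[  0  -5  -6  -3 ]
[  0  10   4  -4 ]
Pivot entry (2,2) is zero but row 3 has -5 in column 2 -> naive elimination stops; a row interchange (e.g. R2 <-> R3) would be required here.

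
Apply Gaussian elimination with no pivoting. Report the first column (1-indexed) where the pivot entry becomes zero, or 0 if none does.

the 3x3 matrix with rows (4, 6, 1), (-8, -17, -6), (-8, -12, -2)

first zero-pivot column = 3

Naive forward elimination:
R2 <- R2 - (-2)*R1:  [  0  -5  -4 ]
R3 <- R3 - (-2)*R1:  [ 0  0  0 ]
Matrix at this point:
[ 4   6   1 ]
[ 0  -5  -4 ]
[ 0   0   0 ]
Pivot entry (3,3) in the last row is zero and there are no rows below to swap with -> zero pivot in column 3 (A is singular).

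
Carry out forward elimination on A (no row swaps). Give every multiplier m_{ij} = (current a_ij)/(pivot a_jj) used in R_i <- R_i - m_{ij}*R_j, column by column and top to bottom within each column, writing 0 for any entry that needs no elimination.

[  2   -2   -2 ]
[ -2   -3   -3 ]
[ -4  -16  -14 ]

multipliers: -1, -2, 4

Forward elimination:
R2 <- R2 - (-1)*R1:  [  0  -5  -5 ]
R3 <- R3 - (-2)*R1:  [   0  -20  -18 ]
R3 <- R3 - (4)*R2:  [ 0  0  2 ]
Multipliers (in order of application): m_{21} = -1, m_{31} = -2, m_{32} = 4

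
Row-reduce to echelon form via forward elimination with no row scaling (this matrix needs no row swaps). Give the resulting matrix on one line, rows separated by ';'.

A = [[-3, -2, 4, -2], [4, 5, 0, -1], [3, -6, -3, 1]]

Forward elimination:
R2 <- R2 - (-4/3)*R1:  [     0    7/3   16/3  -11/3 ]
R3 <- R3 - (-1)*R1:  [  0  -8   1  -1 ]
R3 <- R3 - (-24/7)*R2:  [     0      0  135/7  -95/7 ]
Row echelon form:
[ -3   -2      4     -2 ]
[  0  7/3   16/3  -11/3 ]
[  0    0  135/7  -95/7 ]

REF = [-3 -2 4 -2; 0 7/3 16/3 -11/3; 0 0 135/7 -95/7]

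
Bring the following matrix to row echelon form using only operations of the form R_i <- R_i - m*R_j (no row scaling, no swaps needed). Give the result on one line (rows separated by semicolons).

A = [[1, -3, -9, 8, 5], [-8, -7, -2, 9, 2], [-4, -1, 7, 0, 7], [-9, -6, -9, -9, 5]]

REF = [1 -3 -9 8 5; 0 -31 -74 73 42; 0 0 63/31 43/31 291/31; 0 0 0 -148/21 400/7]

Forward elimination:
R2 <- R2 - (-8)*R1:  [   0  -31  -74   73   42 ]
R3 <- R3 - (-4)*R1:  [   0  -13  -29   32   27 ]
R4 <- R4 - (-9)*R1:  [   0  -33  -90   63   50 ]
R3 <- R3 - (13/31)*R2:  [      0       0   63/31   43/31  291/31 ]
R4 <- R4 - (33/31)*R2:  [       0        0  -348/31  -456/31   164/31 ]
R4 <- R4 - (-116/21)*R3:  [       0        0        0  -148/21    400/7 ]
Row echelon form:
[ 1   -3     -9        8       5 ]
[ 0  -31    -74       73      42 ]
[ 0    0  63/31    43/31  291/31 ]
[ 0    0      0  -148/21   400/7 ]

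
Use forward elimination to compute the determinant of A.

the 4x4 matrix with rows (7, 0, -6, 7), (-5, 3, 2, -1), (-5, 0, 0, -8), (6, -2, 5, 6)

Forward elimination:
R2 <- R2 - (-5/7)*R1:  [     0      3  -16/7      4 ]
R3 <- R3 - (-5/7)*R1:  [     0      0  -30/7     -3 ]
R4 <- R4 - (6/7)*R1:  [    0    -2  71/7     0 ]
R4 <- R4 - (-2/3)*R2:  [      0       0  181/21     8/3 ]
R4 <- R4 - (-181/90)*R3:  [       0        0        0  -101/30 ]
Upper-triangular form:
[ 7  0     -6        7 ]
[ 0  3  -16/7        4 ]
[ 0  0  -30/7       -3 ]
[ 0  0      0  -101/30 ]
det(A) = (-1)^0 * (7) * (3) * (-30/7) * (-101/30) = 303  (0 row swaps -> sign +1)

det(A) = 303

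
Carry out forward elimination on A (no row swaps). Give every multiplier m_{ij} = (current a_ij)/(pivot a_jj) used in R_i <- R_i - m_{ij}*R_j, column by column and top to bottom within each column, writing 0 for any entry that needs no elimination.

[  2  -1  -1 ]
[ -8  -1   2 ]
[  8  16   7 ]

multipliers: -4, 4, -4

Forward elimination:
R2 <- R2 - (-4)*R1:  [  0  -5  -2 ]
R3 <- R3 - (4)*R1:  [  0  20  11 ]
R3 <- R3 - (-4)*R2:  [ 0  0  3 ]
Multipliers (in order of application): m_{21} = -4, m_{31} = 4, m_{32} = -4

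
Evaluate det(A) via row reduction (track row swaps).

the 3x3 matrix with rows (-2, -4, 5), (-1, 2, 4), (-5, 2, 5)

Forward elimination:
R2 <- R2 - (1/2)*R1:  [   0    4  3/2 ]
R3 <- R3 - (5/2)*R1:  [     0     12  -15/2 ]
R3 <- R3 - (3)*R2:  [   0    0  -12 ]
Upper-triangular form:
[ -2  -4    5 ]
[  0   4  3/2 ]
[  0   0  -12 ]
det(A) = (-1)^0 * (-2) * (4) * (-12) = 96  (0 row swaps -> sign +1)

det(A) = 96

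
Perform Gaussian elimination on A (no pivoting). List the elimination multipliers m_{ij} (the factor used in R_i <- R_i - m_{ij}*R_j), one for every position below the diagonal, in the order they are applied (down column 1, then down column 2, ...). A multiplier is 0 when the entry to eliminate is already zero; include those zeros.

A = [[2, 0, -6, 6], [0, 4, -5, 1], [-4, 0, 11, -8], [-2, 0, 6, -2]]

Forward elimination:
R2: entry in column 1 is already 0 -> m_{21} = 0 (no row operation needed)
R3 <- R3 - (-2)*R1:  [  0   0  -1   4 ]
R4 <- R4 - (-1)*R1:  [ 0  0  0  4 ]
R3: entry in column 2 is already 0 -> m_{32} = 0 (no row operation needed)
R4: entry in column 2 is already 0 -> m_{42} = 0 (no row operation needed)
R4: entry in column 3 is already 0 -> m_{43} = 0 (no row operation needed)
Multipliers (in order of application): m_{21} = 0, m_{31} = -2, m_{41} = -1, m_{32} = 0, m_{42} = 0, m_{43} = 0

multipliers: 0, -2, -1, 0, 0, 0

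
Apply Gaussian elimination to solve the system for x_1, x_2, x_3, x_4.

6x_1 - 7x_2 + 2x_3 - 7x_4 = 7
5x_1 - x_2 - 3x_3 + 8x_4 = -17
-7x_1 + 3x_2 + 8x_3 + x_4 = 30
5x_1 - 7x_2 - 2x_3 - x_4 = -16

(1, 2, 4, -1)

Forward elimination on [A|b]:
R2 <- R2 - (5/6)*R1:  [      0    29/6   -14/3    83/6  -137/6 ]
R3 <- R3 - (-7/6)*R1:  [     0  -31/6   31/3  -43/6  229/6 ]
R4 <- R4 - (5/6)*R1:  [      0    -7/6   -11/3    29/6  -131/6 ]
R3 <- R3 - (-31/29)*R2:  [      0       0  155/29  221/29  399/29 ]
R4 <- R4 - (-7/29)*R2:  [       0        0  -139/29   237/29  -793/29 ]
R4 <- R4 - (-139/155)*R3:  [         0          0          0   2326/155  -2326/155 ]
Row echelon form:
[ 6    -7       2        -7  |          7 ]
[ 0  29/6   -14/3      83/6  |     -137/6 ]
[ 0     0  155/29    221/29  |     399/29 ]
[ 0     0       0  2326/155  |  -2326/155 ]
Back-substitution:
x_4 = (-2326/155) / (2326/155) = -1
x_3 = (399/29 - (221/29)*(-1)) / (155/29) = 4
x_2 = (-137/6 - (-14/3)*(4) - (83/6)*(-1)) / (29/6) = 2
x_1 = (7 - (-7)*(2) - (2)*(4) - (-7)*(-1)) / 6 = 1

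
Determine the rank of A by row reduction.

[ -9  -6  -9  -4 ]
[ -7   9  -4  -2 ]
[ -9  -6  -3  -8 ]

rank(A) = 3

Row reduction:
R2 <- R2 - (7/9)*R1:  [    0  41/3     3  10/9 ]
R3 <- R3 - (1)*R1:  [  0   0   6  -4 ]
Row echelon form:
[ -9    -6  -9    -4 ]
[  0  41/3   3  10/9 ]
[  0     0   6    -4 ]
Nonzero rows / pivot columns: 3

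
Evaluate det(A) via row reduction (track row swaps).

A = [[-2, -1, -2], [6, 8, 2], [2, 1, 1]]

det(A) = 10

Forward elimination:
R2 <- R2 - (-3)*R1:  [  0   5  -4 ]
R3 <- R3 - (-1)*R1:  [  0   0  -1 ]
Upper-triangular form:
[ -2  -1  -2 ]
[  0   5  -4 ]
[  0   0  -1 ]
det(A) = (-1)^0 * (-2) * (5) * (-1) = 10  (0 row swaps -> sign +1)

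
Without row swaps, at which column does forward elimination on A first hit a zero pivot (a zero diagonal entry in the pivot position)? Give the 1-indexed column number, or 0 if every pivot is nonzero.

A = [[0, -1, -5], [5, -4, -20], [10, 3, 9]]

first zero-pivot column = 1

Naive forward elimination:
Pivot entry (1,1) is zero but row 2 has 5 in column 1 -> naive elimination stops; a row interchange (e.g. R1 <-> R2) would be required here.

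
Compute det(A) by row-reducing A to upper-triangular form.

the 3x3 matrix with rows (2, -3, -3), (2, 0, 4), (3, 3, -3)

Forward elimination:
R2 <- R2 - (1)*R1:  [ 0  3  7 ]
R3 <- R3 - (3/2)*R1:  [    0  15/2   3/2 ]
R3 <- R3 - (5/2)*R2:  [   0    0  -16 ]
Upper-triangular form:
[ 2  -3   -3 ]
[ 0   3    7 ]
[ 0   0  -16 ]
det(A) = (-1)^0 * (2) * (3) * (-16) = -96  (0 row swaps -> sign +1)

det(A) = -96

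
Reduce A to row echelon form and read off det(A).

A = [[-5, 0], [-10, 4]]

det(A) = -20

Forward elimination:
R2 <- R2 - (2)*R1:  [ 0  4 ]
Upper-triangular form:
[ -5  0 ]
[  0  4 ]
det(A) = (-1)^0 * (-5) * (4) = -20  (0 row swaps -> sign +1)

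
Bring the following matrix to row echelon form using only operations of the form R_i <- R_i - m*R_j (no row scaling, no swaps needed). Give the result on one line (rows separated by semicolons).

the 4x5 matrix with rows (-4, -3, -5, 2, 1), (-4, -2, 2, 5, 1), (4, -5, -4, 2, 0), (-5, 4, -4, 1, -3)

Forward elimination:
R2 <- R2 - (1)*R1:  [ 0  1  7  3  0 ]
R3 <- R3 - (-1)*R1:  [  0  -8  -9   4   1 ]
R4 <- R4 - (5/4)*R1:  [     0   31/4    9/4   -3/2  -17/4 ]
R3 <- R3 - (-8)*R2:  [  0   0  47  28   1 ]
R4 <- R4 - (31/4)*R2:  [     0      0    -52  -99/4  -17/4 ]
R4 <- R4 - (-52/47)*R3:  [        0         0         0  1171/188  -591/188 ]
Row echelon form:
[ -4  -3  -5         2         1 ]
[  0   1   7         3         0 ]
[  0   0  47        28         1 ]
[  0   0   0  1171/188  -591/188 ]

REF = [-4 -3 -5 2 1; 0 1 7 3 0; 0 0 47 28 1; 0 0 0 1171/188 -591/188]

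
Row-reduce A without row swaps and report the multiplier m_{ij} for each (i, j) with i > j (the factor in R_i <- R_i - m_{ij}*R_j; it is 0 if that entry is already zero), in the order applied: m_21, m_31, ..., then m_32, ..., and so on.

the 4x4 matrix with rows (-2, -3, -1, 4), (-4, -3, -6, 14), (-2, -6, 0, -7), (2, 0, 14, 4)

multipliers: 2, 1, -1, -1, -1, -3

Forward elimination:
R2 <- R2 - (2)*R1:  [  0   3  -4   6 ]
R3 <- R3 - (1)*R1:  [   0   -3    1  -11 ]
R4 <- R4 - (-1)*R1:  [  0  -3  13   8 ]
R3 <- R3 - (-1)*R2:  [  0   0  -3  -5 ]
R4 <- R4 - (-1)*R2:  [  0   0   9  14 ]
R4 <- R4 - (-3)*R3:  [  0   0   0  -1 ]
Multipliers (in order of application): m_{21} = 2, m_{31} = 1, m_{41} = -1, m_{32} = -1, m_{42} = -1, m_{43} = -3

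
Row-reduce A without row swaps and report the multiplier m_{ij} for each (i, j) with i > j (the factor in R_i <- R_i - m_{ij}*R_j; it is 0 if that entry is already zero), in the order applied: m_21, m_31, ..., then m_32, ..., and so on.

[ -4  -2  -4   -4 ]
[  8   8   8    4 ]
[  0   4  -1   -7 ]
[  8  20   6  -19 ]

Forward elimination:
R2 <- R2 - (-2)*R1:  [  0   4   0  -4 ]
R3: entry in column 1 is already 0 -> m_{31} = 0 (no row operation needed)
R4 <- R4 - (-2)*R1:  [   0   16   -2  -27 ]
R3 <- R3 - (1)*R2:  [  0   0  -1  -3 ]
R4 <- R4 - (4)*R2:  [   0    0   -2  -11 ]
R4 <- R4 - (2)*R3:  [  0   0   0  -5 ]
Multipliers (in order of application): m_{21} = -2, m_{31} = 0, m_{41} = -2, m_{32} = 1, m_{42} = 4, m_{43} = 2

multipliers: -2, 0, -2, 1, 4, 2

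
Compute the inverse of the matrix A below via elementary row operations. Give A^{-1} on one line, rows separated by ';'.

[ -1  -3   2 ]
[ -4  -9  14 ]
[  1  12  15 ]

Gauss-Jordan on [A | I]:
R1 <- (1/-1)*R1:  [  1   3  -2  |  -1   0   0 ]
R2 <- R2 - (-4)*R1:  [  0   3   6  |  -4   1   0 ]
R3 <- R3 - (1)*R1:  [  0   9  17  |   1   0   1 ]
R2 <- (1/3)*R2:  [    0     1     2  |  -4/3   1/3     0 ]
R1 <- R1 - (3)*R2:  [  1   0  -8  |   3  -1   0 ]
R3 <- R3 - (9)*R2:  [  0   0  -1  |  13  -3   1 ]
R3 <- (1/-1)*R3:  [   0    0    1  |  -13    3   -1 ]
R1 <- R1 - (-8)*R3:  [    1     0     0  |  -101    23    -8 ]
R2 <- R2 - (2)*R3:  [     0      1      0  |   74/3  -17/3      2 ]
Right block of [I | A^{-1}] is the inverse:
[ -101     23  -8 ]
[ 74/3  -17/3   2 ]
[  -13      3  -1 ]

inverse = [-101 23 -8; 74/3 -17/3 2; -13 3 -1]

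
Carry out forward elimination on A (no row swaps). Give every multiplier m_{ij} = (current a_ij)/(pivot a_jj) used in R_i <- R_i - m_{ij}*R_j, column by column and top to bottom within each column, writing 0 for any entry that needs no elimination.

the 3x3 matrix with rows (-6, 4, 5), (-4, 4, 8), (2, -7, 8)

Forward elimination:
R2 <- R2 - (2/3)*R1:  [    0   4/3  14/3 ]
R3 <- R3 - (-1/3)*R1:  [     0  -17/3   29/3 ]
R3 <- R3 - (-17/4)*R2:  [    0     0  59/2 ]
Multipliers (in order of application): m_{21} = 2/3, m_{31} = -1/3, m_{32} = -17/4

multipliers: 2/3, -1/3, -17/4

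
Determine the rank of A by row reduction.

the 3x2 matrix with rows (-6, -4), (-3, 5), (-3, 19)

Row reduction:
R2 <- R2 - (1/2)*R1:  [ 0  7 ]
R3 <- R3 - (1/2)*R1:  [  0  21 ]
R3 <- R3 - (3)*R2:  [ 0  0 ]
Row echelon form:
[ -6  -4 ]
[  0   7 ]
[  0   0 ]
Nonzero rows / pivot columns: 2

rank(A) = 2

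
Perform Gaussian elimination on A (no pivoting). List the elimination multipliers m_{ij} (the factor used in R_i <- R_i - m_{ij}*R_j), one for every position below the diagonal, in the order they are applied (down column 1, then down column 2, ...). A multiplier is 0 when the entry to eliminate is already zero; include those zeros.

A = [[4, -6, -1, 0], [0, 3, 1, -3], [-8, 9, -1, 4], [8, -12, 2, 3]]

Forward elimination:
R2: entry in column 1 is already 0 -> m_{21} = 0 (no row operation needed)
R3 <- R3 - (-2)*R1:  [  0  -3  -3   4 ]
R4 <- R4 - (2)*R1:  [ 0  0  4  3 ]
R3 <- R3 - (-1)*R2:  [  0   0  -2   1 ]
R4: entry in column 2 is already 0 -> m_{42} = 0 (no row operation needed)
R4 <- R4 - (-2)*R3:  [ 0  0  0  5 ]
Multipliers (in order of application): m_{21} = 0, m_{31} = -2, m_{41} = 2, m_{32} = -1, m_{42} = 0, m_{43} = -2

multipliers: 0, -2, 2, -1, 0, -2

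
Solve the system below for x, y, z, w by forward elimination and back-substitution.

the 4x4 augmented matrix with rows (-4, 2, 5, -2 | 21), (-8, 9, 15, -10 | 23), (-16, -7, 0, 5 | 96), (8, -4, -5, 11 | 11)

Forward elimination on [A|b]:
R2 <- R2 - (2)*R1:  [   0    5    5   -6  -19 ]
R3 <- R3 - (4)*R1:  [   0  -15  -20   13   12 ]
R4 <- R4 - (-2)*R1:  [  0   0   5   7  53 ]
R3 <- R3 - (-3)*R2:  [   0    0   -5   -5  -45 ]
R4 <- R4 - (-1)*R3:  [ 0  0  0  2  8 ]
Row echelon form:
[ -4  2   5  -2  |   21 ]
[  0  5   5  -6  |  -19 ]
[  0  0  -5  -5  |  -45 ]
[  0  0   0   2  |    8 ]
Back-substitution:
w = (8) / 2 = 4
z = (-45 - (-5)*(4)) / -5 = 5
y = (-19 - (5)*(5) - (-6)*(4)) / 5 = -4
x = (21 - (2)*(-4) - (5)*(5) - (-2)*(4)) / -4 = -3

(-3, -4, 5, 4)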